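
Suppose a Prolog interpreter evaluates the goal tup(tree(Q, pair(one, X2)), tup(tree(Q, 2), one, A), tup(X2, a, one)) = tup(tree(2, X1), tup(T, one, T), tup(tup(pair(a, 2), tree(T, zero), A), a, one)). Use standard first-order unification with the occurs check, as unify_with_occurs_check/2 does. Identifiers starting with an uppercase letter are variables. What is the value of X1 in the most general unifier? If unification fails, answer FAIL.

Decompose tup/3: tree(Q, pair(one, X2)) = tree(2, X1),  tup(tree(Q, 2), one, A) = tup(T, one, T),  tup(X2, a, one) = tup(tup(pair(a, 2), tree(T, zero), A), a, one).
Decompose tree/2: Q = 2,  pair(one, X2) = X1.
Bind Q := 2; substituting into the one remaining equation that mentions Q gives: tup(tree(2, 2), one, A) = tup(T, one, T).
Bind X1 := pair(one, X2); no other remaining equation mentions X1.
Decompose tup/3: tree(2, 2) = T,  one = one,  A = T.
Bind T := tree(2, 2); substituting into the 2 remaining equations that mention T gives: A = tree(2, 2),  tup(X2, a, one) = tup(tup(pair(a, 2), tree(tree(2, 2), zero), A), a, one).
Delete trivial equation one = one.
Bind A := tree(2, 2); substituting into the remaining equation gives: tup(X2, a, one) = tup(tup(pair(a, 2), tree(tree(2, 2), zero), tree(2, 2)), a, one).
Decompose tup/3: X2 = tup(pair(a, 2), tree(tree(2, 2), zero), tree(2, 2)),  a = a,  one = one.
Bind X2 := tup(pair(a, 2), tree(tree(2, 2), zero), tree(2, 2)); no other remaining equation mentions X2. Substituting into the earlier binding gives X1 := pair(one, tup(pair(a, 2), tree(tree(2, 2), zero), tree(2, 2))).
Delete trivial equation a = a.
Delete trivial equation one = one.
MGU = { Q -> 2, X1 -> pair(one, tup(pair(a, 2), tree(tree(2, 2), zero), tree(2, 2))), T -> tree(2, 2), A -> tree(2, 2), X2 -> tup(pair(a, 2), tree(tree(2, 2), zero), tree(2, 2)) }, so X1 -> pair(one, tup(pair(a, 2), tree(tree(2, 2), zero), tree(2, 2))).

pair(one, tup(pair(a, 2), tree(tree(2, 2), zero), tree(2, 2)))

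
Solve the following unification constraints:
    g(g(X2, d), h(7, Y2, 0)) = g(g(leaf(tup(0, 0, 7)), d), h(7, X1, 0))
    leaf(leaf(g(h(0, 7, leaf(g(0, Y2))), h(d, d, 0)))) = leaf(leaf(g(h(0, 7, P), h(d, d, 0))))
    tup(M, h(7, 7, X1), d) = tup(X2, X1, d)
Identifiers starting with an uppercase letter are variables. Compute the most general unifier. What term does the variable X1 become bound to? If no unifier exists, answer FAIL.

Decompose g/2: g(X2, d) = g(leaf(tup(0, 0, 7)), d),  h(7, Y2, 0) = h(7, X1, 0).
Decompose g/2: X2 = leaf(tup(0, 0, 7)),  d = d.
Bind X2 := leaf(tup(0, 0, 7)); substituting into the one remaining equation that mentions X2 gives: tup(M, h(7, 7, X1), d) = tup(leaf(tup(0, 0, 7)), X1, d).
Delete trivial equation d = d.
Decompose h/3: 7 = 7,  Y2 = X1,  0 = 0.
Delete trivial equation 7 = 7.
Bind Y2 := X1; substituting into the one remaining equation that mentions Y2 gives: leaf(leaf(g(h(0, 7, leaf(g(0, X1))), h(d, d, 0)))) = leaf(leaf(g(h(0, 7, P), h(d, d, 0)))).
Delete trivial equation 0 = 0.
Decompose leaf/1: leaf(g(h(0, 7, leaf(g(0, X1))), h(d, d, 0))) = leaf(g(h(0, 7, P), h(d, d, 0))).
Decompose leaf/1: g(h(0, 7, leaf(g(0, X1))), h(d, d, 0)) = g(h(0, 7, P), h(d, d, 0)).
Decompose g/2: h(0, 7, leaf(g(0, X1))) = h(0, 7, P),  h(d, d, 0) = h(d, d, 0).
Decompose h/3: 0 = 0,  7 = 7,  leaf(g(0, X1)) = P.
Delete trivial equation 0 = 0.
Delete trivial equation 7 = 7.
Bind P := leaf(g(0, X1)); no other remaining equation mentions P.
Delete trivial equation h(d, d, 0) = h(d, d, 0).
Decompose tup/3: M = leaf(tup(0, 0, 7)),  h(7, 7, X1) = X1,  d = d.
Bind M := leaf(tup(0, 0, 7)); no other remaining equation mentions M.
Occurs check fails: X1 occurs in h(7, 7, X1); the equation X1 = h(7, 7, X1) has no finite solution.

FAIL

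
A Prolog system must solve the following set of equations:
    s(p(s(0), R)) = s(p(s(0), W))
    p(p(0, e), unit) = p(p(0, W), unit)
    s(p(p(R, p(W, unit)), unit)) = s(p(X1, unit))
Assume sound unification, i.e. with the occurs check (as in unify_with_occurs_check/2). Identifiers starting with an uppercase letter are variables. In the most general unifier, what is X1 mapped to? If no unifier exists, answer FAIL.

Decompose s/1: p(s(0), R) = p(s(0), W).
Decompose p/2: s(0) = s(0),  R = W.
Delete trivial equation s(0) = s(0).
Bind R := W; substituting into the one remaining equation that mentions R gives: s(p(p(W, p(W, unit)), unit)) = s(p(X1, unit)).
Decompose p/2: p(0, e) = p(0, W),  unit = unit.
Decompose p/2: 0 = 0,  e = W.
Delete trivial equation 0 = 0.
Bind W := e; substituting into the one remaining equation that mentions W gives: s(p(p(e, p(e, unit)), unit)) = s(p(X1, unit)). Substituting into the earlier binding gives R := e.
Delete trivial equation unit = unit.
Decompose s/1: p(p(e, p(e, unit)), unit) = p(X1, unit).
Decompose p/2: p(e, p(e, unit)) = X1,  unit = unit.
Bind X1 := p(e, p(e, unit)); no other remaining equation mentions X1.
Delete trivial equation unit = unit.
MGU = { R -> e, W -> e, X1 -> p(e, p(e, unit)) }, so X1 -> p(e, p(e, unit)).

p(e, p(e, unit))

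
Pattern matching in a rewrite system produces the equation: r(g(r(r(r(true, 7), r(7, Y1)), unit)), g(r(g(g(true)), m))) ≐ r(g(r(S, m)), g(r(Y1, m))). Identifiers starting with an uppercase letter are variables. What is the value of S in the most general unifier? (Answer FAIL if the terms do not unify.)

FAIL

Decompose r/2: g(r(r(r(true, 7), r(7, Y1)), unit)) ≐ g(r(S, m)),  g(r(g(g(true)), m)) ≐ g(r(Y1, m)).
Decompose g/1: r(r(r(true, 7), r(7, Y1)), unit) ≐ r(S, m).
Decompose r/2: r(r(true, 7), r(7, Y1)) ≐ S,  unit ≐ m.
Bind S := r(r(true, 7), r(7, Y1)); no other remaining equation mentions S.
Clash: constants unit and m differ; no unifier exists.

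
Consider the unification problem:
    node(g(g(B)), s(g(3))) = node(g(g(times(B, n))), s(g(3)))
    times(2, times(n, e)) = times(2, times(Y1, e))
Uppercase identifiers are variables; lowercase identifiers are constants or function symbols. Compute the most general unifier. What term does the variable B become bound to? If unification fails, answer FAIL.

FAIL

Decompose node/2: g(g(B)) = g(g(times(B, n))),  s(g(3)) = s(g(3)).
Decompose g/1: g(B) = g(times(B, n)).
Decompose g/1: B = times(B, n).
Occurs check fails: B occurs in times(B, n); the equation B = times(B, n) has no finite solution.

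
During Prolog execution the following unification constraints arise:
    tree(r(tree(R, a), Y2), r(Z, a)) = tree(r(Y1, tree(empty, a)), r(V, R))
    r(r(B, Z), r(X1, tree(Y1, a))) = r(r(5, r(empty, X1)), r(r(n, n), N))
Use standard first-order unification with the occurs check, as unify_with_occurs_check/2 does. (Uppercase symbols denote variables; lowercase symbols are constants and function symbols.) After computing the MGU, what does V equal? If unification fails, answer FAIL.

r(empty, r(n, n))

Decompose tree/2: r(tree(R, a), Y2) = r(Y1, tree(empty, a)),  r(Z, a) = r(V, R).
Decompose r/2: tree(R, a) = Y1,  Y2 = tree(empty, a).
Bind Y1 := tree(R, a); substituting into the one remaining equation that mentions Y1 gives: r(r(B, Z), r(X1, tree(tree(R, a), a))) = r(r(5, r(empty, X1)), r(r(n, n), N)).
Bind Y2 := tree(empty, a); no other remaining equation mentions Y2.
Decompose r/2: Z = V,  a = R.
Bind Z := V; substituting into the one remaining equation that mentions Z gives: r(r(B, V), r(X1, tree(tree(R, a), a))) = r(r(5, r(empty, X1)), r(r(n, n), N)).
Bind R := a; substituting into the remaining equation gives: r(r(B, V), r(X1, tree(tree(a, a), a))) = r(r(5, r(empty, X1)), r(r(n, n), N)). Substituting into the earlier binding gives Y1 := tree(a, a).
Decompose r/2: r(B, V) = r(5, r(empty, X1)),  r(X1, tree(tree(a, a), a)) = r(r(n, n), N).
Decompose r/2: B = 5,  V = r(empty, X1).
Bind B := 5; no other remaining equation mentions B.
Bind V := r(empty, X1); no other remaining equation mentions V. Substituting into the earlier binding gives Z := r(empty, X1).
Decompose r/2: X1 = r(n, n),  tree(tree(a, a), a) = N.
Bind X1 := r(n, n); no other remaining equation mentions X1. Substituting into the earlier bindings gives Z := r(empty, r(n, n)), V := r(empty, r(n, n)).
Bind N := tree(tree(a, a), a).
MGU = { Y1 = tree(a, a), Y2 = tree(empty, a), Z = r(empty, r(n, n)), R = a, B = 5, V = r(empty, r(n, n)), X1 = r(n, n), N = tree(tree(a, a), a) }, so V = r(empty, r(n, n)).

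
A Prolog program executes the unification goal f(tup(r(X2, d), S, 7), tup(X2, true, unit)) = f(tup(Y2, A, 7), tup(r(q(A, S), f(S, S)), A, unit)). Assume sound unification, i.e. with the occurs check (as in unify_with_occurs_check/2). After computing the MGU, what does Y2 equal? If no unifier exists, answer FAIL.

r(r(q(true, true), f(true, true)), d)

Decompose f/2: tup(r(X2, d), S, 7) = tup(Y2, A, 7),  tup(X2, true, unit) = tup(r(q(A, S), f(S, S)), A, unit).
Decompose tup/3: r(X2, d) = Y2,  S = A,  7 = 7.
Bind Y2 := r(X2, d); no other remaining equation mentions Y2.
Bind S := A; substituting into the one remaining equation that mentions S gives: tup(X2, true, unit) = tup(r(q(A, A), f(A, A)), A, unit).
Delete trivial equation 7 = 7.
Decompose tup/3: X2 = r(q(A, A), f(A, A)),  true = A,  unit = unit.
Bind X2 := r(q(A, A), f(A, A)); no other remaining equation mentions X2. Substituting into the earlier binding gives Y2 := r(r(q(A, A), f(A, A)), d).
Bind A := true; no other remaining equation mentions A. Substituting into the earlier bindings gives Y2 := r(r(q(true, true), f(true, true)), d), S := true, X2 := r(q(true, true), f(true, true)).
Delete trivial equation unit = unit.
MGU = { Y2 -> r(r(q(true, true), f(true, true)), d), S -> true, X2 -> r(q(true, true), f(true, true)), A -> true }, so Y2 -> r(r(q(true, true), f(true, true)), d).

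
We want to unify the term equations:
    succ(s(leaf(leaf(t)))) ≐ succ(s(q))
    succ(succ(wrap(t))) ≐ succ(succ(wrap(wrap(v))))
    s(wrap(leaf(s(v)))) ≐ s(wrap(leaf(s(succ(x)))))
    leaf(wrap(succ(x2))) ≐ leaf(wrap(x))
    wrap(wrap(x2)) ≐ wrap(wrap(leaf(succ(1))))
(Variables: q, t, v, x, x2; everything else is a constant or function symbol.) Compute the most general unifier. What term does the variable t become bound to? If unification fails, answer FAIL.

wrap(succ(succ(leaf(succ(1)))))

Decompose succ/1: s(leaf(leaf(t))) ≐ s(q).
Decompose s/1: leaf(leaf(t)) ≐ q.
Bind q := leaf(leaf(t)); no other remaining equation mentions q.
Decompose succ/1: succ(wrap(t)) ≐ succ(wrap(wrap(v))).
Decompose succ/1: wrap(t) ≐ wrap(wrap(v)).
Decompose wrap/1: t ≐ wrap(v).
Bind t := wrap(v); no other remaining equation mentions t. Substituting into the earlier binding gives q := leaf(leaf(wrap(v))).
Decompose s/1: wrap(leaf(s(v))) ≐ wrap(leaf(s(succ(x)))).
Decompose wrap/1: leaf(s(v)) ≐ leaf(s(succ(x))).
Decompose leaf/1: s(v) ≐ s(succ(x)).
Decompose s/1: v ≐ succ(x).
Bind v := succ(x); no other remaining equation mentions v. Substituting into the earlier bindings gives q := leaf(leaf(wrap(succ(x)))), t := wrap(succ(x)).
Decompose leaf/1: wrap(succ(x2)) ≐ wrap(x).
Decompose wrap/1: succ(x2) ≐ x.
Bind x := succ(x2); no other remaining equation mentions x. Substituting into the earlier bindings gives q := leaf(leaf(wrap(succ(succ(x2))))), t := wrap(succ(succ(x2))), v := succ(succ(x2)).
Decompose wrap/1: wrap(x2) ≐ wrap(leaf(succ(1))).
Decompose wrap/1: x2 ≐ leaf(succ(1)).
Bind x2 := leaf(succ(1)). Substituting into the earlier bindings gives q := leaf(leaf(wrap(succ(succ(leaf(succ(1))))))), t := wrap(succ(succ(leaf(succ(1))))), v := succ(succ(leaf(succ(1)))), x := succ(leaf(succ(1))).
MGU = { q ↦ leaf(leaf(wrap(succ(succ(leaf(succ(1))))))), t ↦ wrap(succ(succ(leaf(succ(1))))), v ↦ succ(succ(leaf(succ(1)))), x ↦ succ(leaf(succ(1))), x2 ↦ leaf(succ(1)) }, so t ↦ wrap(succ(succ(leaf(succ(1))))).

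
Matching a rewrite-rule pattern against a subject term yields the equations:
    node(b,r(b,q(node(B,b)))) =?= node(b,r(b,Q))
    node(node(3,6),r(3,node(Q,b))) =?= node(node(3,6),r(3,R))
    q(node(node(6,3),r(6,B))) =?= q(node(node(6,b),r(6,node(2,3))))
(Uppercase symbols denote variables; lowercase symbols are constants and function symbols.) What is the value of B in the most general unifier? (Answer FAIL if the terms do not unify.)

Decompose node/2: b =?= b,  r(b,q(node(B,b))) =?= r(b,Q).
Delete trivial equation b =?= b.
Decompose r/2: b =?= b,  q(node(B,b)) =?= Q.
Delete trivial equation b =?= b.
Bind Q := q(node(B,b)); substituting into the one remaining equation that mentions Q gives: node(node(3,6),r(3,node(q(node(B,b)),b))) =?= node(node(3,6),r(3,R)).
Decompose node/2: node(3,6) =?= node(3,6),  r(3,node(q(node(B,b)),b)) =?= r(3,R).
Delete trivial equation node(3,6) =?= node(3,6).
Decompose r/2: 3 =?= 3,  node(q(node(B,b)),b) =?= R.
Delete trivial equation 3 =?= 3.
Bind R := node(q(node(B,b)),b); no other remaining equation mentions R.
Decompose q/1: node(node(6,3),r(6,B)) =?= node(node(6,b),r(6,node(2,3))).
Decompose node/2: node(6,3) =?= node(6,b),  r(6,B) =?= r(6,node(2,3)).
Decompose node/2: 6 =?= 6,  3 =?= b.
Delete trivial equation 6 =?= 6.
Clash: constants 3 and b differ; no unifier exists.

FAIL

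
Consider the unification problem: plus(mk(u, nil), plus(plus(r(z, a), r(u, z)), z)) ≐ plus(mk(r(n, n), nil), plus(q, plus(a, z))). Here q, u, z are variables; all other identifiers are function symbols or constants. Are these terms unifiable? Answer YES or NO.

NO

Decompose plus/2: mk(u, nil) ≐ mk(r(n, n), nil),  plus(plus(r(z, a), r(u, z)), z) ≐ plus(q, plus(a, z)).
Decompose mk/2: u ≐ r(n, n),  nil ≐ nil.
Bind u := r(n, n); substituting into the one remaining equation that mentions u gives: plus(plus(r(z, a), r(r(n, n), z)), z) ≐ plus(q, plus(a, z)).
Delete trivial equation nil ≐ nil.
Decompose plus/2: plus(r(z, a), r(r(n, n), z)) ≐ q,  z ≐ plus(a, z).
Bind q := plus(r(z, a), r(r(n, n), z)); no other remaining equation mentions q.
Occurs check fails: z occurs in plus(a, z); the equation z ≐ plus(a, z) has no finite solution.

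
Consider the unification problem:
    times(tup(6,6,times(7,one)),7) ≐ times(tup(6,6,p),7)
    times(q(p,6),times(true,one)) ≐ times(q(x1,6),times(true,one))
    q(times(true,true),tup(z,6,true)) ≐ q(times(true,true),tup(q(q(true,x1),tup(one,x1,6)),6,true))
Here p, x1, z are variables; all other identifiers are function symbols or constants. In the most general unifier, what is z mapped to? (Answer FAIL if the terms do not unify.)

Decompose times/2: tup(6,6,times(7,one)) ≐ tup(6,6,p),  7 ≐ 7.
Decompose tup/3: 6 ≐ 6,  6 ≐ 6,  times(7,one) ≐ p.
Delete trivial equation 6 ≐ 6.
Delete trivial equation 6 ≐ 6.
Bind p := times(7,one); substituting into the one remaining equation that mentions p gives: times(q(times(7,one),6),times(true,one)) ≐ times(q(x1,6),times(true,one)).
Delete trivial equation 7 ≐ 7.
Decompose times/2: q(times(7,one),6) ≐ q(x1,6),  times(true,one) ≐ times(true,one).
Decompose q/2: times(7,one) ≐ x1,  6 ≐ 6.
Bind x1 := times(7,one); substituting into the one remaining equation that mentions x1 gives: q(times(true,true),tup(z,6,true)) ≐ q(times(true,true),tup(q(q(true,times(7,one)),tup(one,times(7,one),6)),6,true)).
Delete trivial equation 6 ≐ 6.
Delete trivial equation times(true,one) ≐ times(true,one).
Decompose q/2: times(true,true) ≐ times(true,true),  tup(z,6,true) ≐ tup(q(q(true,times(7,one)),tup(one,times(7,one),6)),6,true).
Delete trivial equation times(true,true) ≐ times(true,true).
Decompose tup/3: z ≐ q(q(true,times(7,one)),tup(one,times(7,one),6)),  6 ≐ 6,  true ≐ true.
Bind z := q(q(true,times(7,one)),tup(one,times(7,one),6)); no other remaining equation mentions z.
Delete trivial equation 6 ≐ 6.
Delete trivial equation true ≐ true.
MGU = { p ↦ times(7,one), x1 ↦ times(7,one), z ↦ q(q(true,times(7,one)),tup(one,times(7,one),6)) }, so z ↦ q(q(true,times(7,one)),tup(one,times(7,one),6)).

q(q(true,times(7,one)),tup(one,times(7,one),6))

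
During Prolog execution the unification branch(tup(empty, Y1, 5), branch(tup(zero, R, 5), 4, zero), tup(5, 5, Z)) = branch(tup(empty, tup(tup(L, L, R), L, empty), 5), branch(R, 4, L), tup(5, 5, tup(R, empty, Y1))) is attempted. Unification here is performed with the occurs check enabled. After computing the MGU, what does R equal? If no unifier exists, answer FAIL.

Decompose branch/3: tup(empty, Y1, 5) = tup(empty, tup(tup(L, L, R), L, empty), 5),  branch(tup(zero, R, 5), 4, zero) = branch(R, 4, L),  tup(5, 5, Z) = tup(5, 5, tup(R, empty, Y1)).
Decompose tup/3: empty = empty,  Y1 = tup(tup(L, L, R), L, empty),  5 = 5.
Delete trivial equation empty = empty.
Bind Y1 := tup(tup(L, L, R), L, empty); substituting into the one remaining equation that mentions Y1 gives: tup(5, 5, Z) = tup(5, 5, tup(R, empty, tup(tup(L, L, R), L, empty))).
Delete trivial equation 5 = 5.
Decompose branch/3: tup(zero, R, 5) = R,  4 = 4,  zero = L.
Occurs check fails: R occurs in tup(zero, R, 5); the equation R = tup(zero, R, 5) has no finite solution.

FAIL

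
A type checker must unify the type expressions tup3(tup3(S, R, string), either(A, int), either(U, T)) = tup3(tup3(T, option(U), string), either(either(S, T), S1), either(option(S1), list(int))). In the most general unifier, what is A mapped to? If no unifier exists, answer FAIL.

Decompose tup3/3: tup3(S, R, string) = tup3(T, option(U), string),  either(A, int) = either(either(S, T), S1),  either(U, T) = either(option(S1), list(int)).
Decompose tup3/3: S = T,  R = option(U),  string = string.
Bind S := T; substituting into the one remaining equation that mentions S gives: either(A, int) = either(either(T, T), S1).
Bind R := option(U); no other remaining equation mentions R.
Delete trivial equation string = string.
Decompose either/2: A = either(T, T),  int = S1.
Bind A := either(T, T); no other remaining equation mentions A.
Bind S1 := int; substituting into the remaining equation gives: either(U, T) = either(option(int), list(int)).
Decompose either/2: U = option(int),  T = list(int).
Bind U := option(int); no other remaining equation mentions U. Substituting into the earlier binding gives R := option(option(int)).
Bind T := list(int). Substituting into the earlier bindings gives S := list(int), A := either(list(int), list(int)).
MGU = { S -> list(int), R -> option(option(int)), A -> either(list(int), list(int)), S1 -> int, U -> option(int), T -> list(int) }, so A -> either(list(int), list(int)).

either(list(int), list(int))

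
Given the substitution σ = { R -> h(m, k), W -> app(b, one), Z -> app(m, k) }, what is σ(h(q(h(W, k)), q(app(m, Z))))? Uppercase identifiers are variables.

Replace each occurrence of W with app(b, one).
Replace each occurrence of Z with app(m, k).
Result: h(q(h(app(b, one), k)), q(app(m, app(m, k)))).

h(q(h(app(b, one), k)), q(app(m, app(m, k))))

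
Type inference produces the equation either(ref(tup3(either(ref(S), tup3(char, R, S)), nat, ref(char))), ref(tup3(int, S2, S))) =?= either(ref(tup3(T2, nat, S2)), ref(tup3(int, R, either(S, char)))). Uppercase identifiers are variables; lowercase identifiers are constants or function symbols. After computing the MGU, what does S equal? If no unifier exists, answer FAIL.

FAIL

Decompose either/2: ref(tup3(either(ref(S), tup3(char, R, S)), nat, ref(char))) =?= ref(tup3(T2, nat, S2)),  ref(tup3(int, S2, S)) =?= ref(tup3(int, R, either(S, char))).
Decompose ref/1: tup3(either(ref(S), tup3(char, R, S)), nat, ref(char)) =?= tup3(T2, nat, S2).
Decompose tup3/3: either(ref(S), tup3(char, R, S)) =?= T2,  nat =?= nat,  ref(char) =?= S2.
Bind T2 := either(ref(S), tup3(char, R, S)); no other remaining equation mentions T2.
Delete trivial equation nat =?= nat.
Bind S2 := ref(char); substituting into the remaining equation gives: ref(tup3(int, ref(char), S)) =?= ref(tup3(int, R, either(S, char))).
Decompose ref/1: tup3(int, ref(char), S) =?= tup3(int, R, either(S, char)).
Decompose tup3/3: int =?= int,  ref(char) =?= R,  S =?= either(S, char).
Delete trivial equation int =?= int.
Bind R := ref(char); no other remaining equation mentions R. Substituting into the earlier binding gives T2 := either(ref(S), tup3(char, ref(char), S)).
Occurs check fails: S occurs in either(S, char); the equation S =?= either(S, char) has no finite solution.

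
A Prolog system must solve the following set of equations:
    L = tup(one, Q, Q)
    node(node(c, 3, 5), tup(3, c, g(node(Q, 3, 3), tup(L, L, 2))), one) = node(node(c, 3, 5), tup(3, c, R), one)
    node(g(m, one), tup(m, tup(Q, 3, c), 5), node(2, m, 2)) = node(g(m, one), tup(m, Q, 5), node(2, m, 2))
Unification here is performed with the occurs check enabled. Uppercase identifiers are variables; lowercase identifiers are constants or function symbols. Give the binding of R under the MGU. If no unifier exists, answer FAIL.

Bind L := tup(one, Q, Q); substituting into the one remaining equation that mentions L gives: node(node(c, 3, 5), tup(3, c, g(node(Q, 3, 3), tup(tup(one, Q, Q), tup(one, Q, Q), 2))), one) = node(node(c, 3, 5), tup(3, c, R), one).
Decompose node/3: node(c, 3, 5) = node(c, 3, 5),  tup(3, c, g(node(Q, 3, 3), tup(tup(one, Q, Q), tup(one, Q, Q), 2))) = tup(3, c, R),  one = one.
Delete trivial equation node(c, 3, 5) = node(c, 3, 5).
Decompose tup/3: 3 = 3,  c = c,  g(node(Q, 3, 3), tup(tup(one, Q, Q), tup(one, Q, Q), 2)) = R.
Delete trivial equation 3 = 3.
Delete trivial equation c = c.
Bind R := g(node(Q, 3, 3), tup(tup(one, Q, Q), tup(one, Q, Q), 2)); no other remaining equation mentions R.
Delete trivial equation one = one.
Decompose node/3: g(m, one) = g(m, one),  tup(m, tup(Q, 3, c), 5) = tup(m, Q, 5),  node(2, m, 2) = node(2, m, 2).
Delete trivial equation g(m, one) = g(m, one).
Decompose tup/3: m = m,  tup(Q, 3, c) = Q,  5 = 5.
Delete trivial equation m = m.
Occurs check fails: Q occurs in tup(Q, 3, c); the equation Q = tup(Q, 3, c) has no finite solution.

FAIL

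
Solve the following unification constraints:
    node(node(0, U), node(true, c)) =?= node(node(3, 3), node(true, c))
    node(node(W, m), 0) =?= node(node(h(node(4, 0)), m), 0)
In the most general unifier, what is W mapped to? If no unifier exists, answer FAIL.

Decompose node/2: node(0, U) =?= node(3, 3),  node(true, c) =?= node(true, c).
Decompose node/2: 0 =?= 3,  U =?= 3.
Clash: constants 0 and 3 differ; no unifier exists.

FAIL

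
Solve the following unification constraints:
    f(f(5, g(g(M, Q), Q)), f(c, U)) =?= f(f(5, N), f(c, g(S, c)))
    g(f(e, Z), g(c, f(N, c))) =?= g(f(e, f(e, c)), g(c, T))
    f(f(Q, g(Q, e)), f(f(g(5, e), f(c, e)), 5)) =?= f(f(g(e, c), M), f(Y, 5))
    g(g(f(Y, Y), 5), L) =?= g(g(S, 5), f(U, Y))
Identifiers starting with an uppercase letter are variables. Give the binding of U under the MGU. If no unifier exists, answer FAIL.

g(f(f(g(5, e), f(c, e)), f(g(5, e), f(c, e))), c)

Decompose f/2: f(5, g(g(M, Q), Q)) =?= f(5, N),  f(c, U) =?= f(c, g(S, c)).
Decompose f/2: 5 =?= 5,  g(g(M, Q), Q) =?= N.
Delete trivial equation 5 =?= 5.
Bind N := g(g(M, Q), Q); substituting into the one remaining equation that mentions N gives: g(f(e, Z), g(c, f(g(g(M, Q), Q), c))) =?= g(f(e, f(e, c)), g(c, T)).
Decompose f/2: c =?= c,  U =?= g(S, c).
Delete trivial equation c =?= c.
Bind U := g(S, c); substituting into the one remaining equation that mentions U gives: g(g(f(Y, Y), 5), L) =?= g(g(S, 5), f(g(S, c), Y)).
Decompose g/2: f(e, Z) =?= f(e, f(e, c)),  g(c, f(g(g(M, Q), Q), c)) =?= g(c, T).
Decompose f/2: e =?= e,  Z =?= f(e, c).
Delete trivial equation e =?= e.
Bind Z := f(e, c); no other remaining equation mentions Z.
Decompose g/2: c =?= c,  f(g(g(M, Q), Q), c) =?= T.
Delete trivial equation c =?= c.
Bind T := f(g(g(M, Q), Q), c); no other remaining equation mentions T.
Decompose f/2: f(Q, g(Q, e)) =?= f(g(e, c), M),  f(f(g(5, e), f(c, e)), 5) =?= f(Y, 5).
Decompose f/2: Q =?= g(e, c),  g(Q, e) =?= M.
Bind Q := g(e, c); substituting into the one remaining equation that mentions Q gives: g(g(e, c), e) =?= M. Substituting into the earlier bindings gives N := g(g(M, g(e, c)), g(e, c)), T := f(g(g(M, g(e, c)), g(e, c)), c).
Bind M := g(g(e, c), e); no other remaining equation mentions M. Substituting into the earlier bindings gives N := g(g(g(g(e, c), e), g(e, c)), g(e, c)), T := f(g(g(g(g(e, c), e), g(e, c)), g(e, c)), c).
Decompose f/2: f(g(5, e), f(c, e)) =?= Y,  5 =?= 5.
Bind Y := f(g(5, e), f(c, e)); substituting into the one remaining equation that mentions Y gives: g(g(f(f(g(5, e), f(c, e)), f(g(5, e), f(c, e))), 5), L) =?= g(g(S, 5), f(g(S, c), f(g(5, e), f(c, e)))).
Delete trivial equation 5 =?= 5.
Decompose g/2: g(f(f(g(5, e), f(c, e)), f(g(5, e), f(c, e))), 5) =?= g(S, 5),  L =?= f(g(S, c), f(g(5, e), f(c, e))).
Decompose g/2: f(f(g(5, e), f(c, e)), f(g(5, e), f(c, e))) =?= S,  5 =?= 5.
Bind S := f(f(g(5, e), f(c, e)), f(g(5, e), f(c, e))); substituting into the one remaining equation that mentions S gives: L =?= f(g(f(f(g(5, e), f(c, e)), f(g(5, e), f(c, e))), c), f(g(5, e), f(c, e))). Substituting into the earlier binding gives U := g(f(f(g(5, e), f(c, e)), f(g(5, e), f(c, e))), c).
Delete trivial equation 5 =?= 5.
Bind L := f(g(f(f(g(5, e), f(c, e)), f(g(5, e), f(c, e))), c), f(g(5, e), f(c, e))).
MGU = { N ↦ g(g(g(g(e, c), e), g(e, c)), g(e, c)), U ↦ g(f(f(g(5, e), f(c, e)), f(g(5, e), f(c, e))), c), Z ↦ f(e, c), T ↦ f(g(g(g(g(e, c), e), g(e, c)), g(e, c)), c), Q ↦ g(e, c), M ↦ g(g(e, c), e), Y ↦ f(g(5, e), f(c, e)), S ↦ f(f(g(5, e), f(c, e)), f(g(5, e), f(c, e))), L ↦ f(g(f(f(g(5, e), f(c, e)), f(g(5, e), f(c, e))), c), f(g(5, e), f(c, e))) }, so U ↦ g(f(f(g(5, e), f(c, e)), f(g(5, e), f(c, e))), c).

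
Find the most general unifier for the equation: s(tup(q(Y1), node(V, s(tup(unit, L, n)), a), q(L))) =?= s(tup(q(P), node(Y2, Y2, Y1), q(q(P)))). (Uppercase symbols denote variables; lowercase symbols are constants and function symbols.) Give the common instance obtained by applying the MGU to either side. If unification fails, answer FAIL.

Decompose s/1: tup(q(Y1), node(V, s(tup(unit, L, n)), a), q(L)) =?= tup(q(P), node(Y2, Y2, Y1), q(q(P))).
Decompose tup/3: q(Y1) =?= q(P),  node(V, s(tup(unit, L, n)), a) =?= node(Y2, Y2, Y1),  q(L) =?= q(q(P)).
Decompose q/1: Y1 =?= P.
Bind Y1 := P; substituting into the one remaining equation that mentions Y1 gives: node(V, s(tup(unit, L, n)), a) =?= node(Y2, Y2, P).
Decompose node/3: V =?= Y2,  s(tup(unit, L, n)) =?= Y2,  a =?= P.
Bind V := Y2; no other remaining equation mentions V.
Bind Y2 := s(tup(unit, L, n)); no other remaining equation mentions Y2. Substituting into the earlier binding gives V := s(tup(unit, L, n)).
Bind P := a; substituting into the remaining equation gives: q(L) =?= q(q(a)). Substituting into the earlier binding gives Y1 := a.
Decompose q/1: L =?= q(a).
Bind L := q(a). Substituting into the earlier bindings gives V := s(tup(unit, q(a), n)), Y2 := s(tup(unit, q(a), n)).
Applying the MGU to either side gives s(tup(q(a), node(s(tup(unit, q(a), n)), s(tup(unit, q(a), n)), a), q(q(a)))).

s(tup(q(a), node(s(tup(unit, q(a), n)), s(tup(unit, q(a), n)), a), q(q(a))))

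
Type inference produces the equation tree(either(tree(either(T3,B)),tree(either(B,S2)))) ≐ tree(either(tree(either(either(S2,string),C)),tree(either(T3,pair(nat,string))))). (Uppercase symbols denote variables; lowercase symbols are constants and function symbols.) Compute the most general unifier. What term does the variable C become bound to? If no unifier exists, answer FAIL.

either(pair(nat,string),string)

Decompose tree/1: either(tree(either(T3,B)),tree(either(B,S2))) ≐ either(tree(either(either(S2,string),C)),tree(either(T3,pair(nat,string)))).
Decompose either/2: tree(either(T3,B)) ≐ tree(either(either(S2,string),C)),  tree(either(B,S2)) ≐ tree(either(T3,pair(nat,string))).
Decompose tree/1: either(T3,B) ≐ either(either(S2,string),C).
Decompose either/2: T3 ≐ either(S2,string),  B ≐ C.
Bind T3 := either(S2,string); substituting into the one remaining equation that mentions T3 gives: tree(either(B,S2)) ≐ tree(either(either(S2,string),pair(nat,string))).
Bind B := C; substituting into the remaining equation gives: tree(either(C,S2)) ≐ tree(either(either(S2,string),pair(nat,string))).
Decompose tree/1: either(C,S2) ≐ either(either(S2,string),pair(nat,string)).
Decompose either/2: C ≐ either(S2,string),  S2 ≐ pair(nat,string).
Bind C := either(S2,string); no other remaining equation mentions C. Substituting into the earlier binding gives B := either(S2,string).
Bind S2 := pair(nat,string). Substituting into the earlier bindings gives T3 := either(pair(nat,string),string), B := either(pair(nat,string),string), C := either(pair(nat,string),string).
MGU = { T3 -> either(pair(nat,string),string), B -> either(pair(nat,string),string), C -> either(pair(nat,string),string), S2 -> pair(nat,string) }, so C -> either(pair(nat,string),string).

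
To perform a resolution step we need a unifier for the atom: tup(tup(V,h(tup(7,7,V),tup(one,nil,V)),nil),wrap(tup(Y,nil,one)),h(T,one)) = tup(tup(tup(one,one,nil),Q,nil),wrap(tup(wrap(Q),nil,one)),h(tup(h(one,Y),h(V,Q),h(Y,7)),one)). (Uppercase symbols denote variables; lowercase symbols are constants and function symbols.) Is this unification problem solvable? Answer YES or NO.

Decompose tup/3: tup(V,h(tup(7,7,V),tup(one,nil,V)),nil) = tup(tup(one,one,nil),Q,nil),  wrap(tup(Y,nil,one)) = wrap(tup(wrap(Q),nil,one)),  h(T,one) = h(tup(h(one,Y),h(V,Q),h(Y,7)),one).
Decompose tup/3: V = tup(one,one,nil),  h(tup(7,7,V),tup(one,nil,V)) = Q,  nil = nil.
Bind V := tup(one,one,nil); substituting into the 2 remaining equations that mention V gives: h(tup(7,7,tup(one,one,nil)),tup(one,nil,tup(one,one,nil))) = Q,  h(T,one) = h(tup(h(one,Y),h(tup(one,one,nil),Q),h(Y,7)),one).
Bind Q := h(tup(7,7,tup(one,one,nil)),tup(one,nil,tup(one,one,nil))); substituting into the 2 remaining equations that mention Q gives: wrap(tup(Y,nil,one)) = wrap(tup(wrap(h(tup(7,7,tup(one,one,nil)),tup(one,nil,tup(one,one,nil)))),nil,one)),  h(T,one) = h(tup(h(one,Y),h(tup(one,one,nil),h(tup(7,7,tup(one,one,nil)),tup(one,nil,tup(one,one,nil)))),h(Y,7)),one).
Delete trivial equation nil = nil.
Decompose wrap/1: tup(Y,nil,one) = tup(wrap(h(tup(7,7,tup(one,one,nil)),tup(one,nil,tup(one,one,nil)))),nil,one).
Decompose tup/3: Y = wrap(h(tup(7,7,tup(one,one,nil)),tup(one,nil,tup(one,one,nil)))),  nil = nil,  one = one.
Bind Y := wrap(h(tup(7,7,tup(one,one,nil)),tup(one,nil,tup(one,one,nil)))); substituting into the one remaining equation that mentions Y gives: h(T,one) = h(tup(h(one,wrap(h(tup(7,7,tup(one,one,nil)),tup(one,nil,tup(one,one,nil))))),h(tup(one,one,nil),h(tup(7,7,tup(one,one,nil)),tup(one,nil,tup(one,one,nil)))),h(wrap(h(tup(7,7,tup(one,one,nil)),tup(one,nil,tup(one,one,nil)))),7)),one).
Delete trivial equation nil = nil.
Delete trivial equation one = one.
Decompose h/2: T = tup(h(one,wrap(h(tup(7,7,tup(one,one,nil)),tup(one,nil,tup(one,one,nil))))),h(tup(one,one,nil),h(tup(7,7,tup(one,one,nil)),tup(one,nil,tup(one,one,nil)))),h(wrap(h(tup(7,7,tup(one,one,nil)),tup(one,nil,tup(one,one,nil)))),7)),  one = one.
Bind T := tup(h(one,wrap(h(tup(7,7,tup(one,one,nil)),tup(one,nil,tup(one,one,nil))))),h(tup(one,one,nil),h(tup(7,7,tup(one,one,nil)),tup(one,nil,tup(one,one,nil)))),h(wrap(h(tup(7,7,tup(one,one,nil)),tup(one,nil,tup(one,one,nil)))),7)); no other remaining equation mentions T.
Delete trivial equation one = one.
No equations remain and no clash or occurs-check failure arose, so a unifier exists.

YES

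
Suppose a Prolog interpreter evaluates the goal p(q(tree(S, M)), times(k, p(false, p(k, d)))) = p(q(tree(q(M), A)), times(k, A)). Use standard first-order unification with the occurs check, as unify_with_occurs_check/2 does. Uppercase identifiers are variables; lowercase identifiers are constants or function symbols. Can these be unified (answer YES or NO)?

Decompose p/2: q(tree(S, M)) = q(tree(q(M), A)),  times(k, p(false, p(k, d))) = times(k, A).
Decompose q/1: tree(S, M) = tree(q(M), A).
Decompose tree/2: S = q(M),  M = A.
Bind S := q(M); no other remaining equation mentions S.
Bind M := A; no other remaining equation mentions M. Substituting into the earlier binding gives S := q(A).
Decompose times/2: k = k,  p(false, p(k, d)) = A.
Delete trivial equation k = k.
Bind A := p(false, p(k, d)). Substituting into the earlier bindings gives S := q(p(false, p(k, d))), M := p(false, p(k, d)).
No equations remain and no clash or occurs-check failure arose, so a unifier exists.

YES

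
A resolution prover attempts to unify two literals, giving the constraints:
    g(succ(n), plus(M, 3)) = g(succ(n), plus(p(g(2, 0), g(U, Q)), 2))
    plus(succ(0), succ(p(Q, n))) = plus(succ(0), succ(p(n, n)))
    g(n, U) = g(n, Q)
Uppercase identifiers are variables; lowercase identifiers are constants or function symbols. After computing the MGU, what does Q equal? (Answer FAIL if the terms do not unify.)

FAIL

Decompose g/2: succ(n) = succ(n),  plus(M, 3) = plus(p(g(2, 0), g(U, Q)), 2).
Delete trivial equation succ(n) = succ(n).
Decompose plus/2: M = p(g(2, 0), g(U, Q)),  3 = 2.
Bind M := p(g(2, 0), g(U, Q)); no other remaining equation mentions M.
Clash: constants 3 and 2 differ; no unifier exists.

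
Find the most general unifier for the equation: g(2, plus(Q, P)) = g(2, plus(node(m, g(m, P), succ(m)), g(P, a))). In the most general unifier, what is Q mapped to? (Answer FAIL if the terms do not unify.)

FAIL

Decompose g/2: 2 = 2,  plus(Q, P) = plus(node(m, g(m, P), succ(m)), g(P, a)).
Delete trivial equation 2 = 2.
Decompose plus/2: Q = node(m, g(m, P), succ(m)),  P = g(P, a).
Bind Q := node(m, g(m, P), succ(m)); no other remaining equation mentions Q.
Occurs check fails: P occurs in g(P, a); the equation P = g(P, a) has no finite solution.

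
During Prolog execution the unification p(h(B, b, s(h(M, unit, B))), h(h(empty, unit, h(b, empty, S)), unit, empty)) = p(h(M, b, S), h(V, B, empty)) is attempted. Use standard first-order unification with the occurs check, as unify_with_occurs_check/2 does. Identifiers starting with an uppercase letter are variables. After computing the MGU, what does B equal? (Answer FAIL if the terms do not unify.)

unit

Decompose p/2: h(B, b, s(h(M, unit, B))) = h(M, b, S),  h(h(empty, unit, h(b, empty, S)), unit, empty) = h(V, B, empty).
Decompose h/3: B = M,  b = b,  s(h(M, unit, B)) = S.
Bind B := M; substituting into the 2 remaining equations that mention B gives: s(h(M, unit, M)) = S,  h(h(empty, unit, h(b, empty, S)), unit, empty) = h(V, M, empty).
Delete trivial equation b = b.
Bind S := s(h(M, unit, M)); substituting into the remaining equation gives: h(h(empty, unit, h(b, empty, s(h(M, unit, M)))), unit, empty) = h(V, M, empty).
Decompose h/3: h(empty, unit, h(b, empty, s(h(M, unit, M)))) = V,  unit = M,  empty = empty.
Bind V := h(empty, unit, h(b, empty, s(h(M, unit, M)))); no other remaining equation mentions V.
Bind M := unit; no other remaining equation mentions M. Substituting into the earlier bindings gives B := unit, S := s(h(unit, unit, unit)), V := h(empty, unit, h(b, empty, s(h(unit, unit, unit)))).
Delete trivial equation empty = empty.
MGU = { B -> unit, S -> s(h(unit, unit, unit)), V -> h(empty, unit, h(b, empty, s(h(unit, unit, unit)))), M -> unit }, so B -> unit.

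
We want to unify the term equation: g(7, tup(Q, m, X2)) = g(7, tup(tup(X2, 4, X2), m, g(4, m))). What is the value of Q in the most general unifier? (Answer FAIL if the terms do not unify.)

tup(g(4, m), 4, g(4, m))

Decompose g/2: 7 = 7,  tup(Q, m, X2) = tup(tup(X2, 4, X2), m, g(4, m)).
Delete trivial equation 7 = 7.
Decompose tup/3: Q = tup(X2, 4, X2),  m = m,  X2 = g(4, m).
Bind Q := tup(X2, 4, X2); no other remaining equation mentions Q.
Delete trivial equation m = m.
Bind X2 := g(4, m). Substituting into the earlier binding gives Q := tup(g(4, m), 4, g(4, m)).
MGU = { Q -> tup(g(4, m), 4, g(4, m)), X2 -> g(4, m) }, so Q -> tup(g(4, m), 4, g(4, m)).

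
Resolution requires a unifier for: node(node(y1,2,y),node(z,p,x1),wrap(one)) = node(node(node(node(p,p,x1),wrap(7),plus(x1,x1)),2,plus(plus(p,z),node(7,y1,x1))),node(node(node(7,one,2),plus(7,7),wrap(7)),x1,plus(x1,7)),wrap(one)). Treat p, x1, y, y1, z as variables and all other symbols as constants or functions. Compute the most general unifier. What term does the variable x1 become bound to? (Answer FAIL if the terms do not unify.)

Decompose node/3: node(y1,2,y) = node(node(node(p,p,x1),wrap(7),plus(x1,x1)),2,plus(plus(p,z),node(7,y1,x1))),  node(z,p,x1) = node(node(node(7,one,2),plus(7,7),wrap(7)),x1,plus(x1,7)),  wrap(one) = wrap(one).
Decompose node/3: y1 = node(node(p,p,x1),wrap(7),plus(x1,x1)),  2 = 2,  y = plus(plus(p,z),node(7,y1,x1)).
Bind y1 := node(node(p,p,x1),wrap(7),plus(x1,x1)); substituting into the one remaining equation that mentions y1 gives: y = plus(plus(p,z),node(7,node(node(p,p,x1),wrap(7),plus(x1,x1)),x1)).
Delete trivial equation 2 = 2.
Bind y := plus(plus(p,z),node(7,node(node(p,p,x1),wrap(7),plus(x1,x1)),x1)); no other remaining equation mentions y.
Decompose node/3: z = node(node(7,one,2),plus(7,7),wrap(7)),  p = x1,  x1 = plus(x1,7).
Bind z := node(node(7,one,2),plus(7,7),wrap(7)); no other remaining equation mentions z. Substituting into the earlier binding gives y := plus(plus(p,node(node(7,one,2),plus(7,7),wrap(7))),node(7,node(node(p,p,x1),wrap(7),plus(x1,x1)),x1)).
Bind p := x1; no other remaining equation mentions p. Substituting into the earlier bindings gives y1 := node(node(x1,x1,x1),wrap(7),plus(x1,x1)), y := plus(plus(x1,node(node(7,one,2),plus(7,7),wrap(7))),node(7,node(node(x1,x1,x1),wrap(7),plus(x1,x1)),x1)).
Occurs check fails: x1 occurs in plus(x1,7); the equation x1 = plus(x1,7) has no finite solution.

FAIL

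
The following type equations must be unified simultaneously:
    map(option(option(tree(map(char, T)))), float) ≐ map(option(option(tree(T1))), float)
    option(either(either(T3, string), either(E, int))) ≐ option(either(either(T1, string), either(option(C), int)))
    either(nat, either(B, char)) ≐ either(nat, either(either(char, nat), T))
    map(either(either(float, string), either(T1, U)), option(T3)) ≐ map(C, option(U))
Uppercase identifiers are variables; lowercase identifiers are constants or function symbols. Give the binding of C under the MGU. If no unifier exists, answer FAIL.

Decompose map/2: option(option(tree(map(char, T)))) ≐ option(option(tree(T1))),  float ≐ float.
Decompose option/1: option(tree(map(char, T))) ≐ option(tree(T1)).
Decompose option/1: tree(map(char, T)) ≐ tree(T1).
Decompose tree/1: map(char, T) ≐ T1.
Bind T1 := map(char, T); substituting into the 2 remaining equations that mention T1 gives: option(either(either(T3, string), either(E, int))) ≐ option(either(either(map(char, T), string), either(option(C), int))),  map(either(either(float, string), either(map(char, T), U)), option(T3)) ≐ map(C, option(U)).
Delete trivial equation float ≐ float.
Decompose option/1: either(either(T3, string), either(E, int)) ≐ either(either(map(char, T), string), either(option(C), int)).
Decompose either/2: either(T3, string) ≐ either(map(char, T), string),  either(E, int) ≐ either(option(C), int).
Decompose either/2: T3 ≐ map(char, T),  string ≐ string.
Bind T3 := map(char, T); substituting into the one remaining equation that mentions T3 gives: map(either(either(float, string), either(map(char, T), U)), option(map(char, T))) ≐ map(C, option(U)).
Delete trivial equation string ≐ string.
Decompose either/2: E ≐ option(C),  int ≐ int.
Bind E := option(C); no other remaining equation mentions E.
Delete trivial equation int ≐ int.
Decompose either/2: nat ≐ nat,  either(B, char) ≐ either(either(char, nat), T).
Delete trivial equation nat ≐ nat.
Decompose either/2: B ≐ either(char, nat),  char ≐ T.
Bind B := either(char, nat); no other remaining equation mentions B.
Bind T := char; substituting into the remaining equation gives: map(either(either(float, string), either(map(char, char), U)), option(map(char, char))) ≐ map(C, option(U)). Substituting into the earlier bindings gives T1 := map(char, char), T3 := map(char, char).
Decompose map/2: either(either(float, string), either(map(char, char), U)) ≐ C,  option(map(char, char)) ≐ option(U).
Bind C := either(either(float, string), either(map(char, char), U)); no other remaining equation mentions C. Substituting into the earlier binding gives E := option(either(either(float, string), either(map(char, char), U))).
Decompose option/1: map(char, char) ≐ U.
Bind U := map(char, char). Substituting into the earlier bindings gives E := option(either(either(float, string), either(map(char, char), map(char, char)))), C := either(either(float, string), either(map(char, char), map(char, char))).
MGU = { T1 ↦ map(char, char), T3 ↦ map(char, char), E ↦ option(either(either(float, string), either(map(char, char), map(char, char)))), B ↦ either(char, nat), T ↦ char, C ↦ either(either(float, string), either(map(char, char), map(char, char))), U ↦ map(char, char) }, so C ↦ either(either(float, string), either(map(char, char), map(char, char))).

either(either(float, string), either(map(char, char), map(char, char)))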